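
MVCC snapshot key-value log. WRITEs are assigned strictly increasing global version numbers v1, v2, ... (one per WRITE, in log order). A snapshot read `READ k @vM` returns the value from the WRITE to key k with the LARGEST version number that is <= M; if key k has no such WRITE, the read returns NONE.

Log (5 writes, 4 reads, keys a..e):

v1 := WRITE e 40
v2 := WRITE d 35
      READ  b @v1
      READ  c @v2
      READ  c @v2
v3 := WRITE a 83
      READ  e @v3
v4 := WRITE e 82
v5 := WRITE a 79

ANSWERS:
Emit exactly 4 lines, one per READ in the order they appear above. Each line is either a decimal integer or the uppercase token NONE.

v1: WRITE e=40  (e history now [(1, 40)])
v2: WRITE d=35  (d history now [(2, 35)])
READ b @v1: history=[] -> no version <= 1 -> NONE
READ c @v2: history=[] -> no version <= 2 -> NONE
READ c @v2: history=[] -> no version <= 2 -> NONE
v3: WRITE a=83  (a history now [(3, 83)])
READ e @v3: history=[(1, 40)] -> pick v1 -> 40
v4: WRITE e=82  (e history now [(1, 40), (4, 82)])
v5: WRITE a=79  (a history now [(3, 83), (5, 79)])

Answer: NONE
NONE
NONE
40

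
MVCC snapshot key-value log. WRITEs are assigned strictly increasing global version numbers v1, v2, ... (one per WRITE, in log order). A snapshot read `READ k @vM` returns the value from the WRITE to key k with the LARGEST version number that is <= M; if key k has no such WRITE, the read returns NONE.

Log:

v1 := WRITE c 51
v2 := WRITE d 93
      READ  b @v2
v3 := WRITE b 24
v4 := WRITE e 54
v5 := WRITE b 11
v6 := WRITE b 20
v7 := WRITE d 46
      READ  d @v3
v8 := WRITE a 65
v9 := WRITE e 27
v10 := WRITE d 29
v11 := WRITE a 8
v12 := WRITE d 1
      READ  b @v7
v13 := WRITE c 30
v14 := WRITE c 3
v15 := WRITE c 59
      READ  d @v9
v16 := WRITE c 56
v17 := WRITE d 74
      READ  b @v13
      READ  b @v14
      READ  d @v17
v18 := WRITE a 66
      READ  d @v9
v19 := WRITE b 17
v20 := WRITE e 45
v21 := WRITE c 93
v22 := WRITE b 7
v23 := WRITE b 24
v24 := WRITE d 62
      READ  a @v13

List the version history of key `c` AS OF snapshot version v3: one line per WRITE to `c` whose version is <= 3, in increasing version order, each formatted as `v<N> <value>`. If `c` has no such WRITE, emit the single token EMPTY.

Answer: v1 51

Derivation:
Scan writes for key=c with version <= 3:
  v1 WRITE c 51 -> keep
  v2 WRITE d 93 -> skip
  v3 WRITE b 24 -> skip
  v4 WRITE e 54 -> skip
  v5 WRITE b 11 -> skip
  v6 WRITE b 20 -> skip
  v7 WRITE d 46 -> skip
  v8 WRITE a 65 -> skip
  v9 WRITE e 27 -> skip
  v10 WRITE d 29 -> skip
  v11 WRITE a 8 -> skip
  v12 WRITE d 1 -> skip
  v13 WRITE c 30 -> drop (> snap)
  v14 WRITE c 3 -> drop (> snap)
  v15 WRITE c 59 -> drop (> snap)
  v16 WRITE c 56 -> drop (> snap)
  v17 WRITE d 74 -> skip
  v18 WRITE a 66 -> skip
  v19 WRITE b 17 -> skip
  v20 WRITE e 45 -> skip
  v21 WRITE c 93 -> drop (> snap)
  v22 WRITE b 7 -> skip
  v23 WRITE b 24 -> skip
  v24 WRITE d 62 -> skip
Collected: [(1, 51)]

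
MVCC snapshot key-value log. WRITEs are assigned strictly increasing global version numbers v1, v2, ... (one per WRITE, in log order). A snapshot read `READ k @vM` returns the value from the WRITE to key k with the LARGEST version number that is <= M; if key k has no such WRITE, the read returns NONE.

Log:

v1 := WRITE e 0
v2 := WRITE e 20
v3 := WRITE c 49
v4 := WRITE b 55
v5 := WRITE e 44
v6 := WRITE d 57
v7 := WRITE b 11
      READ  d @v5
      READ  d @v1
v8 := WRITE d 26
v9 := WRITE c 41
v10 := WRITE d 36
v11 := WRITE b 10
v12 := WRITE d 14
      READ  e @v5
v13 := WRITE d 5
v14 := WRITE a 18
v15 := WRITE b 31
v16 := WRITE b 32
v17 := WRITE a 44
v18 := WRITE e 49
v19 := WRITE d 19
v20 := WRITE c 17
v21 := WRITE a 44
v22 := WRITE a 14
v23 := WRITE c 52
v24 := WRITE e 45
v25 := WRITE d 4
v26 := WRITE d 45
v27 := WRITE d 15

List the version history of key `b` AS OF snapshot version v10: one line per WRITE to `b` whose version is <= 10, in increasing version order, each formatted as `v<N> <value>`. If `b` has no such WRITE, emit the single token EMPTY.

Scan writes for key=b with version <= 10:
  v1 WRITE e 0 -> skip
  v2 WRITE e 20 -> skip
  v3 WRITE c 49 -> skip
  v4 WRITE b 55 -> keep
  v5 WRITE e 44 -> skip
  v6 WRITE d 57 -> skip
  v7 WRITE b 11 -> keep
  v8 WRITE d 26 -> skip
  v9 WRITE c 41 -> skip
  v10 WRITE d 36 -> skip
  v11 WRITE b 10 -> drop (> snap)
  v12 WRITE d 14 -> skip
  v13 WRITE d 5 -> skip
  v14 WRITE a 18 -> skip
  v15 WRITE b 31 -> drop (> snap)
  v16 WRITE b 32 -> drop (> snap)
  v17 WRITE a 44 -> skip
  v18 WRITE e 49 -> skip
  v19 WRITE d 19 -> skip
  v20 WRITE c 17 -> skip
  v21 WRITE a 44 -> skip
  v22 WRITE a 14 -> skip
  v23 WRITE c 52 -> skip
  v24 WRITE e 45 -> skip
  v25 WRITE d 4 -> skip
  v26 WRITE d 45 -> skip
  v27 WRITE d 15 -> skip
Collected: [(4, 55), (7, 11)]

Answer: v4 55
v7 11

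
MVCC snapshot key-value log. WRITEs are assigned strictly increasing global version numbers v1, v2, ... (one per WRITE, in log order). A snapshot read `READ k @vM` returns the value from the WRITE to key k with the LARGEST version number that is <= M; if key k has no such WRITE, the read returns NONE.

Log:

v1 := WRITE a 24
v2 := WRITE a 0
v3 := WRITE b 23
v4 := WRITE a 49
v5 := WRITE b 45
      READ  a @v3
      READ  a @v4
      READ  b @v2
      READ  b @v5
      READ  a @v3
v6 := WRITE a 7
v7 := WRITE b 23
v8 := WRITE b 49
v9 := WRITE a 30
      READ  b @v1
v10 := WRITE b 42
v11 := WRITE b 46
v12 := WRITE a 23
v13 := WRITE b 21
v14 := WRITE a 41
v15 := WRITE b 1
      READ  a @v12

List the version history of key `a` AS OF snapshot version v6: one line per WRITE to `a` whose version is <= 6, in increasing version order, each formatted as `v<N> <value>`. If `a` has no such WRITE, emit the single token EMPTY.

Scan writes for key=a with version <= 6:
  v1 WRITE a 24 -> keep
  v2 WRITE a 0 -> keep
  v3 WRITE b 23 -> skip
  v4 WRITE a 49 -> keep
  v5 WRITE b 45 -> skip
  v6 WRITE a 7 -> keep
  v7 WRITE b 23 -> skip
  v8 WRITE b 49 -> skip
  v9 WRITE a 30 -> drop (> snap)
  v10 WRITE b 42 -> skip
  v11 WRITE b 46 -> skip
  v12 WRITE a 23 -> drop (> snap)
  v13 WRITE b 21 -> skip
  v14 WRITE a 41 -> drop (> snap)
  v15 WRITE b 1 -> skip
Collected: [(1, 24), (2, 0), (4, 49), (6, 7)]

Answer: v1 24
v2 0
v4 49
v6 7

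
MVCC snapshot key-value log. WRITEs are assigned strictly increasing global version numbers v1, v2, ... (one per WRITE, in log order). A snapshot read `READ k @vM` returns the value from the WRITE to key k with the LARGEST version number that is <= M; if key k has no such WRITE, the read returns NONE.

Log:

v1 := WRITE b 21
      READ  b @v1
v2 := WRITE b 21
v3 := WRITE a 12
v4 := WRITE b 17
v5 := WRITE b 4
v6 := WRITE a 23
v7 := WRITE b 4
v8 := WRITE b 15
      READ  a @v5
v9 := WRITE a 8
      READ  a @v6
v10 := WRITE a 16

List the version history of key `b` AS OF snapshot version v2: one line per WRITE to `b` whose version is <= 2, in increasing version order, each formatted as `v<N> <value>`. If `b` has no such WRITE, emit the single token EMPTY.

Scan writes for key=b with version <= 2:
  v1 WRITE b 21 -> keep
  v2 WRITE b 21 -> keep
  v3 WRITE a 12 -> skip
  v4 WRITE b 17 -> drop (> snap)
  v5 WRITE b 4 -> drop (> snap)
  v6 WRITE a 23 -> skip
  v7 WRITE b 4 -> drop (> snap)
  v8 WRITE b 15 -> drop (> snap)
  v9 WRITE a 8 -> skip
  v10 WRITE a 16 -> skip
Collected: [(1, 21), (2, 21)]

Answer: v1 21
v2 21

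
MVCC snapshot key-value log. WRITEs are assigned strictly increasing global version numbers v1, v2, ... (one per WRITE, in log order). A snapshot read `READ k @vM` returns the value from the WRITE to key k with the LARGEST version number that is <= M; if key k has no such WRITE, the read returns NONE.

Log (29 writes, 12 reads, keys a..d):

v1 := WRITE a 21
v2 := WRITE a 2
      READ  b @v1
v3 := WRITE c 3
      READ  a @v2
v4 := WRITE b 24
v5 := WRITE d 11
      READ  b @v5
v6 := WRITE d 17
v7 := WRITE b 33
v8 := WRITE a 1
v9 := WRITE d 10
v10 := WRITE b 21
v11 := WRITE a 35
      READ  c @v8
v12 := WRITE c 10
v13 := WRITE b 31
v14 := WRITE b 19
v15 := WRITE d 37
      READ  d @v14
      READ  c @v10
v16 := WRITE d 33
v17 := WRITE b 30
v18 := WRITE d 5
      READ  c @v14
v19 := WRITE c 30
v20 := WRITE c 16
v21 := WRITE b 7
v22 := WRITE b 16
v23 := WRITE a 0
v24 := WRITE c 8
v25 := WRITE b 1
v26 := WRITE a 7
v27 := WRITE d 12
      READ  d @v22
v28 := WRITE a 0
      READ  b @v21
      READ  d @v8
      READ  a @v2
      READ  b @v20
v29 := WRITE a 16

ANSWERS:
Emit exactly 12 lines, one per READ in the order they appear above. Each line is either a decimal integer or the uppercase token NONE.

Answer: NONE
2
24
3
10
3
10
5
7
17
2
30

Derivation:
v1: WRITE a=21  (a history now [(1, 21)])
v2: WRITE a=2  (a history now [(1, 21), (2, 2)])
READ b @v1: history=[] -> no version <= 1 -> NONE
v3: WRITE c=3  (c history now [(3, 3)])
READ a @v2: history=[(1, 21), (2, 2)] -> pick v2 -> 2
v4: WRITE b=24  (b history now [(4, 24)])
v5: WRITE d=11  (d history now [(5, 11)])
READ b @v5: history=[(4, 24)] -> pick v4 -> 24
v6: WRITE d=17  (d history now [(5, 11), (6, 17)])
v7: WRITE b=33  (b history now [(4, 24), (7, 33)])
v8: WRITE a=1  (a history now [(1, 21), (2, 2), (8, 1)])
v9: WRITE d=10  (d history now [(5, 11), (6, 17), (9, 10)])
v10: WRITE b=21  (b history now [(4, 24), (7, 33), (10, 21)])
v11: WRITE a=35  (a history now [(1, 21), (2, 2), (8, 1), (11, 35)])
READ c @v8: history=[(3, 3)] -> pick v3 -> 3
v12: WRITE c=10  (c history now [(3, 3), (12, 10)])
v13: WRITE b=31  (b history now [(4, 24), (7, 33), (10, 21), (13, 31)])
v14: WRITE b=19  (b history now [(4, 24), (7, 33), (10, 21), (13, 31), (14, 19)])
v15: WRITE d=37  (d history now [(5, 11), (6, 17), (9, 10), (15, 37)])
READ d @v14: history=[(5, 11), (6, 17), (9, 10), (15, 37)] -> pick v9 -> 10
READ c @v10: history=[(3, 3), (12, 10)] -> pick v3 -> 3
v16: WRITE d=33  (d history now [(5, 11), (6, 17), (9, 10), (15, 37), (16, 33)])
v17: WRITE b=30  (b history now [(4, 24), (7, 33), (10, 21), (13, 31), (14, 19), (17, 30)])
v18: WRITE d=5  (d history now [(5, 11), (6, 17), (9, 10), (15, 37), (16, 33), (18, 5)])
READ c @v14: history=[(3, 3), (12, 10)] -> pick v12 -> 10
v19: WRITE c=30  (c history now [(3, 3), (12, 10), (19, 30)])
v20: WRITE c=16  (c history now [(3, 3), (12, 10), (19, 30), (20, 16)])
v21: WRITE b=7  (b history now [(4, 24), (7, 33), (10, 21), (13, 31), (14, 19), (17, 30), (21, 7)])
v22: WRITE b=16  (b history now [(4, 24), (7, 33), (10, 21), (13, 31), (14, 19), (17, 30), (21, 7), (22, 16)])
v23: WRITE a=0  (a history now [(1, 21), (2, 2), (8, 1), (11, 35), (23, 0)])
v24: WRITE c=8  (c history now [(3, 3), (12, 10), (19, 30), (20, 16), (24, 8)])
v25: WRITE b=1  (b history now [(4, 24), (7, 33), (10, 21), (13, 31), (14, 19), (17, 30), (21, 7), (22, 16), (25, 1)])
v26: WRITE a=7  (a history now [(1, 21), (2, 2), (8, 1), (11, 35), (23, 0), (26, 7)])
v27: WRITE d=12  (d history now [(5, 11), (6, 17), (9, 10), (15, 37), (16, 33), (18, 5), (27, 12)])
READ d @v22: history=[(5, 11), (6, 17), (9, 10), (15, 37), (16, 33), (18, 5), (27, 12)] -> pick v18 -> 5
v28: WRITE a=0  (a history now [(1, 21), (2, 2), (8, 1), (11, 35), (23, 0), (26, 7), (28, 0)])
READ b @v21: history=[(4, 24), (7, 33), (10, 21), (13, 31), (14, 19), (17, 30), (21, 7), (22, 16), (25, 1)] -> pick v21 -> 7
READ d @v8: history=[(5, 11), (6, 17), (9, 10), (15, 37), (16, 33), (18, 5), (27, 12)] -> pick v6 -> 17
READ a @v2: history=[(1, 21), (2, 2), (8, 1), (11, 35), (23, 0), (26, 7), (28, 0)] -> pick v2 -> 2
READ b @v20: history=[(4, 24), (7, 33), (10, 21), (13, 31), (14, 19), (17, 30), (21, 7), (22, 16), (25, 1)] -> pick v17 -> 30
v29: WRITE a=16  (a history now [(1, 21), (2, 2), (8, 1), (11, 35), (23, 0), (26, 7), (28, 0), (29, 16)])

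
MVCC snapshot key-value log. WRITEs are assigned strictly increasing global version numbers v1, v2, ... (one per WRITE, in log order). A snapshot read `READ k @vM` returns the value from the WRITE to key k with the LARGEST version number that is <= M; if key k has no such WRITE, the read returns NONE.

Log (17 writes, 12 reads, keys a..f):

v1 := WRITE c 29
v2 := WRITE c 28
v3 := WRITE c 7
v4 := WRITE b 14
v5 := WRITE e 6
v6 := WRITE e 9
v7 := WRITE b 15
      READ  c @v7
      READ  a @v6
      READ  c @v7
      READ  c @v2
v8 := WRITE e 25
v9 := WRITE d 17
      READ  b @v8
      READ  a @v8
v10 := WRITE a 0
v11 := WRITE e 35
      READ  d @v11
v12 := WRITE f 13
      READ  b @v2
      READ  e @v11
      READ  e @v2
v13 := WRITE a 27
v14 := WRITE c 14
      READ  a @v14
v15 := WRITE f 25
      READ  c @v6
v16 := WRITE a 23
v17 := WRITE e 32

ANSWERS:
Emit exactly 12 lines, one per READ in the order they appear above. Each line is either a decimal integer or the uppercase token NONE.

Answer: 7
NONE
7
28
15
NONE
17
NONE
35
NONE
27
7

Derivation:
v1: WRITE c=29  (c history now [(1, 29)])
v2: WRITE c=28  (c history now [(1, 29), (2, 28)])
v3: WRITE c=7  (c history now [(1, 29), (2, 28), (3, 7)])
v4: WRITE b=14  (b history now [(4, 14)])
v5: WRITE e=6  (e history now [(5, 6)])
v6: WRITE e=9  (e history now [(5, 6), (6, 9)])
v7: WRITE b=15  (b history now [(4, 14), (7, 15)])
READ c @v7: history=[(1, 29), (2, 28), (3, 7)] -> pick v3 -> 7
READ a @v6: history=[] -> no version <= 6 -> NONE
READ c @v7: history=[(1, 29), (2, 28), (3, 7)] -> pick v3 -> 7
READ c @v2: history=[(1, 29), (2, 28), (3, 7)] -> pick v2 -> 28
v8: WRITE e=25  (e history now [(5, 6), (6, 9), (8, 25)])
v9: WRITE d=17  (d history now [(9, 17)])
READ b @v8: history=[(4, 14), (7, 15)] -> pick v7 -> 15
READ a @v8: history=[] -> no version <= 8 -> NONE
v10: WRITE a=0  (a history now [(10, 0)])
v11: WRITE e=35  (e history now [(5, 6), (6, 9), (8, 25), (11, 35)])
READ d @v11: history=[(9, 17)] -> pick v9 -> 17
v12: WRITE f=13  (f history now [(12, 13)])
READ b @v2: history=[(4, 14), (7, 15)] -> no version <= 2 -> NONE
READ e @v11: history=[(5, 6), (6, 9), (8, 25), (11, 35)] -> pick v11 -> 35
READ e @v2: history=[(5, 6), (6, 9), (8, 25), (11, 35)] -> no version <= 2 -> NONE
v13: WRITE a=27  (a history now [(10, 0), (13, 27)])
v14: WRITE c=14  (c history now [(1, 29), (2, 28), (3, 7), (14, 14)])
READ a @v14: history=[(10, 0), (13, 27)] -> pick v13 -> 27
v15: WRITE f=25  (f history now [(12, 13), (15, 25)])
READ c @v6: history=[(1, 29), (2, 28), (3, 7), (14, 14)] -> pick v3 -> 7
v16: WRITE a=23  (a history now [(10, 0), (13, 27), (16, 23)])
v17: WRITE e=32  (e history now [(5, 6), (6, 9), (8, 25), (11, 35), (17, 32)])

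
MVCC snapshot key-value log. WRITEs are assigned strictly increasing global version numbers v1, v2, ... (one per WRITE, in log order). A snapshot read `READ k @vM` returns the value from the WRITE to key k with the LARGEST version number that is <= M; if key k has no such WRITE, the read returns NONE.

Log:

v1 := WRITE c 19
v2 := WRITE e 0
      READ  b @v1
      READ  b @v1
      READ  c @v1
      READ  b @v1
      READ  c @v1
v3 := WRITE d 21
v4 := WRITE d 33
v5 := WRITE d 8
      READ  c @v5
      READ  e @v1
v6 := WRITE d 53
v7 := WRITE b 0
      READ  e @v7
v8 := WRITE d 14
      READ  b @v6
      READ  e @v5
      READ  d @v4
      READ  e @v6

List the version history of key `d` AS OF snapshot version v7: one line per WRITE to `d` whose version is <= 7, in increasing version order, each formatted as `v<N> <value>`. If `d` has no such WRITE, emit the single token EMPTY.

Scan writes for key=d with version <= 7:
  v1 WRITE c 19 -> skip
  v2 WRITE e 0 -> skip
  v3 WRITE d 21 -> keep
  v4 WRITE d 33 -> keep
  v5 WRITE d 8 -> keep
  v6 WRITE d 53 -> keep
  v7 WRITE b 0 -> skip
  v8 WRITE d 14 -> drop (> snap)
Collected: [(3, 21), (4, 33), (5, 8), (6, 53)]

Answer: v3 21
v4 33
v5 8
v6 53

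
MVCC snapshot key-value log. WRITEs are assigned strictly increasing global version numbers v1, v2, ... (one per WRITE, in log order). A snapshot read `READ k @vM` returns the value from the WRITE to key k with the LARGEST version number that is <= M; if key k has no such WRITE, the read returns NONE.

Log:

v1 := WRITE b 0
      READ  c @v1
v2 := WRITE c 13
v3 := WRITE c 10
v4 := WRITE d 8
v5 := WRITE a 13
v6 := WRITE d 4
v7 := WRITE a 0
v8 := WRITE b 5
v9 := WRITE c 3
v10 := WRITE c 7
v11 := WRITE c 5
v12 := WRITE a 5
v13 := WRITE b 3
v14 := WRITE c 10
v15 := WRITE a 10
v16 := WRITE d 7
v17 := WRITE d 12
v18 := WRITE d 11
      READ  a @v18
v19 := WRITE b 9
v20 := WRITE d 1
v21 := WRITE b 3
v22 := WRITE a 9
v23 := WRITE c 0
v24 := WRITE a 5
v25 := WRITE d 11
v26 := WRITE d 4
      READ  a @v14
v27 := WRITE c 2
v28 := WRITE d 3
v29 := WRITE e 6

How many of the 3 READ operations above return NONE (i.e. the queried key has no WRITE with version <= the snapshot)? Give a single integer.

Answer: 1

Derivation:
v1: WRITE b=0  (b history now [(1, 0)])
READ c @v1: history=[] -> no version <= 1 -> NONE
v2: WRITE c=13  (c history now [(2, 13)])
v3: WRITE c=10  (c history now [(2, 13), (3, 10)])
v4: WRITE d=8  (d history now [(4, 8)])
v5: WRITE a=13  (a history now [(5, 13)])
v6: WRITE d=4  (d history now [(4, 8), (6, 4)])
v7: WRITE a=0  (a history now [(5, 13), (7, 0)])
v8: WRITE b=5  (b history now [(1, 0), (8, 5)])
v9: WRITE c=3  (c history now [(2, 13), (3, 10), (9, 3)])
v10: WRITE c=7  (c history now [(2, 13), (3, 10), (9, 3), (10, 7)])
v11: WRITE c=5  (c history now [(2, 13), (3, 10), (9, 3), (10, 7), (11, 5)])
v12: WRITE a=5  (a history now [(5, 13), (7, 0), (12, 5)])
v13: WRITE b=3  (b history now [(1, 0), (8, 5), (13, 3)])
v14: WRITE c=10  (c history now [(2, 13), (3, 10), (9, 3), (10, 7), (11, 5), (14, 10)])
v15: WRITE a=10  (a history now [(5, 13), (7, 0), (12, 5), (15, 10)])
v16: WRITE d=7  (d history now [(4, 8), (6, 4), (16, 7)])
v17: WRITE d=12  (d history now [(4, 8), (6, 4), (16, 7), (17, 12)])
v18: WRITE d=11  (d history now [(4, 8), (6, 4), (16, 7), (17, 12), (18, 11)])
READ a @v18: history=[(5, 13), (7, 0), (12, 5), (15, 10)] -> pick v15 -> 10
v19: WRITE b=9  (b history now [(1, 0), (8, 5), (13, 3), (19, 9)])
v20: WRITE d=1  (d history now [(4, 8), (6, 4), (16, 7), (17, 12), (18, 11), (20, 1)])
v21: WRITE b=3  (b history now [(1, 0), (8, 5), (13, 3), (19, 9), (21, 3)])
v22: WRITE a=9  (a history now [(5, 13), (7, 0), (12, 5), (15, 10), (22, 9)])
v23: WRITE c=0  (c history now [(2, 13), (3, 10), (9, 3), (10, 7), (11, 5), (14, 10), (23, 0)])
v24: WRITE a=5  (a history now [(5, 13), (7, 0), (12, 5), (15, 10), (22, 9), (24, 5)])
v25: WRITE d=11  (d history now [(4, 8), (6, 4), (16, 7), (17, 12), (18, 11), (20, 1), (25, 11)])
v26: WRITE d=4  (d history now [(4, 8), (6, 4), (16, 7), (17, 12), (18, 11), (20, 1), (25, 11), (26, 4)])
READ a @v14: history=[(5, 13), (7, 0), (12, 5), (15, 10), (22, 9), (24, 5)] -> pick v12 -> 5
v27: WRITE c=2  (c history now [(2, 13), (3, 10), (9, 3), (10, 7), (11, 5), (14, 10), (23, 0), (27, 2)])
v28: WRITE d=3  (d history now [(4, 8), (6, 4), (16, 7), (17, 12), (18, 11), (20, 1), (25, 11), (26, 4), (28, 3)])
v29: WRITE e=6  (e history now [(29, 6)])
Read results in order: ['NONE', '10', '5']
NONE count = 1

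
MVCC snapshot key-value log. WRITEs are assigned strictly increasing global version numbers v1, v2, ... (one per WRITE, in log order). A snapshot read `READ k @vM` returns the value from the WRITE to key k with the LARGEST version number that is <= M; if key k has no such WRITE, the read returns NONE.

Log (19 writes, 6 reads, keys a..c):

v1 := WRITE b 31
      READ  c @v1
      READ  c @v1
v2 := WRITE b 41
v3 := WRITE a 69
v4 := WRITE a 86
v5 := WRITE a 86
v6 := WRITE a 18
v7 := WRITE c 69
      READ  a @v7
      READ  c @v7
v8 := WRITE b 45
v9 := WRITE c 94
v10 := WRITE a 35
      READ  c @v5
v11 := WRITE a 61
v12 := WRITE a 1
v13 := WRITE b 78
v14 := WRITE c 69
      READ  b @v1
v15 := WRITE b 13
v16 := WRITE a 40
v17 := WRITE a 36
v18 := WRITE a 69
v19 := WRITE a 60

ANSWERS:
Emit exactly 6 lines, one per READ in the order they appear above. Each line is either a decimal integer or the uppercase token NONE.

Answer: NONE
NONE
18
69
NONE
31

Derivation:
v1: WRITE b=31  (b history now [(1, 31)])
READ c @v1: history=[] -> no version <= 1 -> NONE
READ c @v1: history=[] -> no version <= 1 -> NONE
v2: WRITE b=41  (b history now [(1, 31), (2, 41)])
v3: WRITE a=69  (a history now [(3, 69)])
v4: WRITE a=86  (a history now [(3, 69), (4, 86)])
v5: WRITE a=86  (a history now [(3, 69), (4, 86), (5, 86)])
v6: WRITE a=18  (a history now [(3, 69), (4, 86), (5, 86), (6, 18)])
v7: WRITE c=69  (c history now [(7, 69)])
READ a @v7: history=[(3, 69), (4, 86), (5, 86), (6, 18)] -> pick v6 -> 18
READ c @v7: history=[(7, 69)] -> pick v7 -> 69
v8: WRITE b=45  (b history now [(1, 31), (2, 41), (8, 45)])
v9: WRITE c=94  (c history now [(7, 69), (9, 94)])
v10: WRITE a=35  (a history now [(3, 69), (4, 86), (5, 86), (6, 18), (10, 35)])
READ c @v5: history=[(7, 69), (9, 94)] -> no version <= 5 -> NONE
v11: WRITE a=61  (a history now [(3, 69), (4, 86), (5, 86), (6, 18), (10, 35), (11, 61)])
v12: WRITE a=1  (a history now [(3, 69), (4, 86), (5, 86), (6, 18), (10, 35), (11, 61), (12, 1)])
v13: WRITE b=78  (b history now [(1, 31), (2, 41), (8, 45), (13, 78)])
v14: WRITE c=69  (c history now [(7, 69), (9, 94), (14, 69)])
READ b @v1: history=[(1, 31), (2, 41), (8, 45), (13, 78)] -> pick v1 -> 31
v15: WRITE b=13  (b history now [(1, 31), (2, 41), (8, 45), (13, 78), (15, 13)])
v16: WRITE a=40  (a history now [(3, 69), (4, 86), (5, 86), (6, 18), (10, 35), (11, 61), (12, 1), (16, 40)])
v17: WRITE a=36  (a history now [(3, 69), (4, 86), (5, 86), (6, 18), (10, 35), (11, 61), (12, 1), (16, 40), (17, 36)])
v18: WRITE a=69  (a history now [(3, 69), (4, 86), (5, 86), (6, 18), (10, 35), (11, 61), (12, 1), (16, 40), (17, 36), (18, 69)])
v19: WRITE a=60  (a history now [(3, 69), (4, 86), (5, 86), (6, 18), (10, 35), (11, 61), (12, 1), (16, 40), (17, 36), (18, 69), (19, 60)])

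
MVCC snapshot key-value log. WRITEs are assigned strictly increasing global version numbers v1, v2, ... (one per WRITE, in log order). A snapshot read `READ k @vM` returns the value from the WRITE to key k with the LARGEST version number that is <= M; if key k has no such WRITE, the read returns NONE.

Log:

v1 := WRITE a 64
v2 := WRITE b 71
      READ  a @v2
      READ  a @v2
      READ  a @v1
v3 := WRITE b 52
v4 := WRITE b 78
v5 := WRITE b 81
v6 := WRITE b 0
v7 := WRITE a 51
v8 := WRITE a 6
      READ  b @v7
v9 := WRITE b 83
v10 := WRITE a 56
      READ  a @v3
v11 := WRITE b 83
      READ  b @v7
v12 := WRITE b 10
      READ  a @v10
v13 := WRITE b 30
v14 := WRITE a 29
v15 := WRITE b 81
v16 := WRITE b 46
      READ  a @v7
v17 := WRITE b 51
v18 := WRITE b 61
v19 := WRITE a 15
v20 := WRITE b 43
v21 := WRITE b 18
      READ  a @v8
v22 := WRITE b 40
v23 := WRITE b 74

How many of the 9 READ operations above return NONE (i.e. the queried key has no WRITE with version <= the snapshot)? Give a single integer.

Answer: 0

Derivation:
v1: WRITE a=64  (a history now [(1, 64)])
v2: WRITE b=71  (b history now [(2, 71)])
READ a @v2: history=[(1, 64)] -> pick v1 -> 64
READ a @v2: history=[(1, 64)] -> pick v1 -> 64
READ a @v1: history=[(1, 64)] -> pick v1 -> 64
v3: WRITE b=52  (b history now [(2, 71), (3, 52)])
v4: WRITE b=78  (b history now [(2, 71), (3, 52), (4, 78)])
v5: WRITE b=81  (b history now [(2, 71), (3, 52), (4, 78), (5, 81)])
v6: WRITE b=0  (b history now [(2, 71), (3, 52), (4, 78), (5, 81), (6, 0)])
v7: WRITE a=51  (a history now [(1, 64), (7, 51)])
v8: WRITE a=6  (a history now [(1, 64), (7, 51), (8, 6)])
READ b @v7: history=[(2, 71), (3, 52), (4, 78), (5, 81), (6, 0)] -> pick v6 -> 0
v9: WRITE b=83  (b history now [(2, 71), (3, 52), (4, 78), (5, 81), (6, 0), (9, 83)])
v10: WRITE a=56  (a history now [(1, 64), (7, 51), (8, 6), (10, 56)])
READ a @v3: history=[(1, 64), (7, 51), (8, 6), (10, 56)] -> pick v1 -> 64
v11: WRITE b=83  (b history now [(2, 71), (3, 52), (4, 78), (5, 81), (6, 0), (9, 83), (11, 83)])
READ b @v7: history=[(2, 71), (3, 52), (4, 78), (5, 81), (6, 0), (9, 83), (11, 83)] -> pick v6 -> 0
v12: WRITE b=10  (b history now [(2, 71), (3, 52), (4, 78), (5, 81), (6, 0), (9, 83), (11, 83), (12, 10)])
READ a @v10: history=[(1, 64), (7, 51), (8, 6), (10, 56)] -> pick v10 -> 56
v13: WRITE b=30  (b history now [(2, 71), (3, 52), (4, 78), (5, 81), (6, 0), (9, 83), (11, 83), (12, 10), (13, 30)])
v14: WRITE a=29  (a history now [(1, 64), (7, 51), (8, 6), (10, 56), (14, 29)])
v15: WRITE b=81  (b history now [(2, 71), (3, 52), (4, 78), (5, 81), (6, 0), (9, 83), (11, 83), (12, 10), (13, 30), (15, 81)])
v16: WRITE b=46  (b history now [(2, 71), (3, 52), (4, 78), (5, 81), (6, 0), (9, 83), (11, 83), (12, 10), (13, 30), (15, 81), (16, 46)])
READ a @v7: history=[(1, 64), (7, 51), (8, 6), (10, 56), (14, 29)] -> pick v7 -> 51
v17: WRITE b=51  (b history now [(2, 71), (3, 52), (4, 78), (5, 81), (6, 0), (9, 83), (11, 83), (12, 10), (13, 30), (15, 81), (16, 46), (17, 51)])
v18: WRITE b=61  (b history now [(2, 71), (3, 52), (4, 78), (5, 81), (6, 0), (9, 83), (11, 83), (12, 10), (13, 30), (15, 81), (16, 46), (17, 51), (18, 61)])
v19: WRITE a=15  (a history now [(1, 64), (7, 51), (8, 6), (10, 56), (14, 29), (19, 15)])
v20: WRITE b=43  (b history now [(2, 71), (3, 52), (4, 78), (5, 81), (6, 0), (9, 83), (11, 83), (12, 10), (13, 30), (15, 81), (16, 46), (17, 51), (18, 61), (20, 43)])
v21: WRITE b=18  (b history now [(2, 71), (3, 52), (4, 78), (5, 81), (6, 0), (9, 83), (11, 83), (12, 10), (13, 30), (15, 81), (16, 46), (17, 51), (18, 61), (20, 43), (21, 18)])
READ a @v8: history=[(1, 64), (7, 51), (8, 6), (10, 56), (14, 29), (19, 15)] -> pick v8 -> 6
v22: WRITE b=40  (b history now [(2, 71), (3, 52), (4, 78), (5, 81), (6, 0), (9, 83), (11, 83), (12, 10), (13, 30), (15, 81), (16, 46), (17, 51), (18, 61), (20, 43), (21, 18), (22, 40)])
v23: WRITE b=74  (b history now [(2, 71), (3, 52), (4, 78), (5, 81), (6, 0), (9, 83), (11, 83), (12, 10), (13, 30), (15, 81), (16, 46), (17, 51), (18, 61), (20, 43), (21, 18), (22, 40), (23, 74)])
Read results in order: ['64', '64', '64', '0', '64', '0', '56', '51', '6']
NONE count = 0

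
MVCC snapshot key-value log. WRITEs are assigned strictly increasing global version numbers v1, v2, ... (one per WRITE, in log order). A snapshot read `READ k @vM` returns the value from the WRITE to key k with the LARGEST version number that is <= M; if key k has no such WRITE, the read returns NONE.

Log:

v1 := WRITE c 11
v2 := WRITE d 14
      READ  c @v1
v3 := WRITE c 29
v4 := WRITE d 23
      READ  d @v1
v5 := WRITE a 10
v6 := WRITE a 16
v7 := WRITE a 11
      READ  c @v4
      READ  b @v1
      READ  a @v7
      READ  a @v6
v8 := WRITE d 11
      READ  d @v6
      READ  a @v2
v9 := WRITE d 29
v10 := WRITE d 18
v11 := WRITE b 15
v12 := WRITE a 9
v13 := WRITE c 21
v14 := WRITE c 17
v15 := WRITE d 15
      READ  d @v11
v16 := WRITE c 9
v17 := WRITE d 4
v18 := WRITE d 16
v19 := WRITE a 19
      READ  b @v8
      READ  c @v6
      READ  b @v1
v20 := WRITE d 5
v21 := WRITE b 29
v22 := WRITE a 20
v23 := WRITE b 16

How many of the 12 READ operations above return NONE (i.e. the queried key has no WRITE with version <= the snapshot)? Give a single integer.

Answer: 5

Derivation:
v1: WRITE c=11  (c history now [(1, 11)])
v2: WRITE d=14  (d history now [(2, 14)])
READ c @v1: history=[(1, 11)] -> pick v1 -> 11
v3: WRITE c=29  (c history now [(1, 11), (3, 29)])
v4: WRITE d=23  (d history now [(2, 14), (4, 23)])
READ d @v1: history=[(2, 14), (4, 23)] -> no version <= 1 -> NONE
v5: WRITE a=10  (a history now [(5, 10)])
v6: WRITE a=16  (a history now [(5, 10), (6, 16)])
v7: WRITE a=11  (a history now [(5, 10), (6, 16), (7, 11)])
READ c @v4: history=[(1, 11), (3, 29)] -> pick v3 -> 29
READ b @v1: history=[] -> no version <= 1 -> NONE
READ a @v7: history=[(5, 10), (6, 16), (7, 11)] -> pick v7 -> 11
READ a @v6: history=[(5, 10), (6, 16), (7, 11)] -> pick v6 -> 16
v8: WRITE d=11  (d history now [(2, 14), (4, 23), (8, 11)])
READ d @v6: history=[(2, 14), (4, 23), (8, 11)] -> pick v4 -> 23
READ a @v2: history=[(5, 10), (6, 16), (7, 11)] -> no version <= 2 -> NONE
v9: WRITE d=29  (d history now [(2, 14), (4, 23), (8, 11), (9, 29)])
v10: WRITE d=18  (d history now [(2, 14), (4, 23), (8, 11), (9, 29), (10, 18)])
v11: WRITE b=15  (b history now [(11, 15)])
v12: WRITE a=9  (a history now [(5, 10), (6, 16), (7, 11), (12, 9)])
v13: WRITE c=21  (c history now [(1, 11), (3, 29), (13, 21)])
v14: WRITE c=17  (c history now [(1, 11), (3, 29), (13, 21), (14, 17)])
v15: WRITE d=15  (d history now [(2, 14), (4, 23), (8, 11), (9, 29), (10, 18), (15, 15)])
READ d @v11: history=[(2, 14), (4, 23), (8, 11), (9, 29), (10, 18), (15, 15)] -> pick v10 -> 18
v16: WRITE c=9  (c history now [(1, 11), (3, 29), (13, 21), (14, 17), (16, 9)])
v17: WRITE d=4  (d history now [(2, 14), (4, 23), (8, 11), (9, 29), (10, 18), (15, 15), (17, 4)])
v18: WRITE d=16  (d history now [(2, 14), (4, 23), (8, 11), (9, 29), (10, 18), (15, 15), (17, 4), (18, 16)])
v19: WRITE a=19  (a history now [(5, 10), (6, 16), (7, 11), (12, 9), (19, 19)])
READ b @v8: history=[(11, 15)] -> no version <= 8 -> NONE
READ c @v6: history=[(1, 11), (3, 29), (13, 21), (14, 17), (16, 9)] -> pick v3 -> 29
READ b @v1: history=[(11, 15)] -> no version <= 1 -> NONE
v20: WRITE d=5  (d history now [(2, 14), (4, 23), (8, 11), (9, 29), (10, 18), (15, 15), (17, 4), (18, 16), (20, 5)])
v21: WRITE b=29  (b history now [(11, 15), (21, 29)])
v22: WRITE a=20  (a history now [(5, 10), (6, 16), (7, 11), (12, 9), (19, 19), (22, 20)])
v23: WRITE b=16  (b history now [(11, 15), (21, 29), (23, 16)])
Read results in order: ['11', 'NONE', '29', 'NONE', '11', '16', '23', 'NONE', '18', 'NONE', '29', 'NONE']
NONE count = 5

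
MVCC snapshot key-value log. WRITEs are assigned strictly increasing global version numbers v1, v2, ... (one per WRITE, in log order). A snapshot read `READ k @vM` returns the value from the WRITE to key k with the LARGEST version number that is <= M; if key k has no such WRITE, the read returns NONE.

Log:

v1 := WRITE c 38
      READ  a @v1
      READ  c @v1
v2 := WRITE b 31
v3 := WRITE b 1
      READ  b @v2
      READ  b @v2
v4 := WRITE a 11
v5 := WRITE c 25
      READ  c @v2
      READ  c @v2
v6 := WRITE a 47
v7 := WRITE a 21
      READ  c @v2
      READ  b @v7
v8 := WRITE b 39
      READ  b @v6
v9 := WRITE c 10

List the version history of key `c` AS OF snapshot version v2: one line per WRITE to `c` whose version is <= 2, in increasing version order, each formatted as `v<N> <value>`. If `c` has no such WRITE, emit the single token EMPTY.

Answer: v1 38

Derivation:
Scan writes for key=c with version <= 2:
  v1 WRITE c 38 -> keep
  v2 WRITE b 31 -> skip
  v3 WRITE b 1 -> skip
  v4 WRITE a 11 -> skip
  v5 WRITE c 25 -> drop (> snap)
  v6 WRITE a 47 -> skip
  v7 WRITE a 21 -> skip
  v8 WRITE b 39 -> skip
  v9 WRITE c 10 -> drop (> snap)
Collected: [(1, 38)]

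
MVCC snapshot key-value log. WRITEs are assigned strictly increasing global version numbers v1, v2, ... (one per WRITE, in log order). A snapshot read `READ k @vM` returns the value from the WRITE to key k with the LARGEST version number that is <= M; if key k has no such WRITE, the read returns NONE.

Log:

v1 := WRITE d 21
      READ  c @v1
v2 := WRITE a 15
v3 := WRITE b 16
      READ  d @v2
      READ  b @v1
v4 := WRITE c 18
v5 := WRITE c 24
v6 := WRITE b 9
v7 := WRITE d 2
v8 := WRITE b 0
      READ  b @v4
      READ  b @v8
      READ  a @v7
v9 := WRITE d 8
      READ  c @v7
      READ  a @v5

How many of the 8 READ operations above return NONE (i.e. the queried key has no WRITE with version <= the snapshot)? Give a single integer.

v1: WRITE d=21  (d history now [(1, 21)])
READ c @v1: history=[] -> no version <= 1 -> NONE
v2: WRITE a=15  (a history now [(2, 15)])
v3: WRITE b=16  (b history now [(3, 16)])
READ d @v2: history=[(1, 21)] -> pick v1 -> 21
READ b @v1: history=[(3, 16)] -> no version <= 1 -> NONE
v4: WRITE c=18  (c history now [(4, 18)])
v5: WRITE c=24  (c history now [(4, 18), (5, 24)])
v6: WRITE b=9  (b history now [(3, 16), (6, 9)])
v7: WRITE d=2  (d history now [(1, 21), (7, 2)])
v8: WRITE b=0  (b history now [(3, 16), (6, 9), (8, 0)])
READ b @v4: history=[(3, 16), (6, 9), (8, 0)] -> pick v3 -> 16
READ b @v8: history=[(3, 16), (6, 9), (8, 0)] -> pick v8 -> 0
READ a @v7: history=[(2, 15)] -> pick v2 -> 15
v9: WRITE d=8  (d history now [(1, 21), (7, 2), (9, 8)])
READ c @v7: history=[(4, 18), (5, 24)] -> pick v5 -> 24
READ a @v5: history=[(2, 15)] -> pick v2 -> 15
Read results in order: ['NONE', '21', 'NONE', '16', '0', '15', '24', '15']
NONE count = 2

Answer: 2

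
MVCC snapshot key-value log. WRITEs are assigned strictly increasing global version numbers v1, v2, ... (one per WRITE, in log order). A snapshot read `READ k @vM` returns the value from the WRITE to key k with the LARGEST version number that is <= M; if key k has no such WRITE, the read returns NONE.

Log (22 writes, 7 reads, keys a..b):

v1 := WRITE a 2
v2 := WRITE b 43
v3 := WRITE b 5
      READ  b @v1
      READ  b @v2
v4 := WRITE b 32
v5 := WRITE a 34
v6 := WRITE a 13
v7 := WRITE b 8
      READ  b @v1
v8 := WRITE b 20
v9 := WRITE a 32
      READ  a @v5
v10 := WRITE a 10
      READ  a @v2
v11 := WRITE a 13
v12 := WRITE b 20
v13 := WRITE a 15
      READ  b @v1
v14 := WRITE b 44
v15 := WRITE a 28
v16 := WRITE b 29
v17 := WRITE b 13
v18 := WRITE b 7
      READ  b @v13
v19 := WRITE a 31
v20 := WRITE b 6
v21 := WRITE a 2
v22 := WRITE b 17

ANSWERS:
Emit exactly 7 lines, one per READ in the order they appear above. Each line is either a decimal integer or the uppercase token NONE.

v1: WRITE a=2  (a history now [(1, 2)])
v2: WRITE b=43  (b history now [(2, 43)])
v3: WRITE b=5  (b history now [(2, 43), (3, 5)])
READ b @v1: history=[(2, 43), (3, 5)] -> no version <= 1 -> NONE
READ b @v2: history=[(2, 43), (3, 5)] -> pick v2 -> 43
v4: WRITE b=32  (b history now [(2, 43), (3, 5), (4, 32)])
v5: WRITE a=34  (a history now [(1, 2), (5, 34)])
v6: WRITE a=13  (a history now [(1, 2), (5, 34), (6, 13)])
v7: WRITE b=8  (b history now [(2, 43), (3, 5), (4, 32), (7, 8)])
READ b @v1: history=[(2, 43), (3, 5), (4, 32), (7, 8)] -> no version <= 1 -> NONE
v8: WRITE b=20  (b history now [(2, 43), (3, 5), (4, 32), (7, 8), (8, 20)])
v9: WRITE a=32  (a history now [(1, 2), (5, 34), (6, 13), (9, 32)])
READ a @v5: history=[(1, 2), (5, 34), (6, 13), (9, 32)] -> pick v5 -> 34
v10: WRITE a=10  (a history now [(1, 2), (5, 34), (6, 13), (9, 32), (10, 10)])
READ a @v2: history=[(1, 2), (5, 34), (6, 13), (9, 32), (10, 10)] -> pick v1 -> 2
v11: WRITE a=13  (a history now [(1, 2), (5, 34), (6, 13), (9, 32), (10, 10), (11, 13)])
v12: WRITE b=20  (b history now [(2, 43), (3, 5), (4, 32), (7, 8), (8, 20), (12, 20)])
v13: WRITE a=15  (a history now [(1, 2), (5, 34), (6, 13), (9, 32), (10, 10), (11, 13), (13, 15)])
READ b @v1: history=[(2, 43), (3, 5), (4, 32), (7, 8), (8, 20), (12, 20)] -> no version <= 1 -> NONE
v14: WRITE b=44  (b history now [(2, 43), (3, 5), (4, 32), (7, 8), (8, 20), (12, 20), (14, 44)])
v15: WRITE a=28  (a history now [(1, 2), (5, 34), (6, 13), (9, 32), (10, 10), (11, 13), (13, 15), (15, 28)])
v16: WRITE b=29  (b history now [(2, 43), (3, 5), (4, 32), (7, 8), (8, 20), (12, 20), (14, 44), (16, 29)])
v17: WRITE b=13  (b history now [(2, 43), (3, 5), (4, 32), (7, 8), (8, 20), (12, 20), (14, 44), (16, 29), (17, 13)])
v18: WRITE b=7  (b history now [(2, 43), (3, 5), (4, 32), (7, 8), (8, 20), (12, 20), (14, 44), (16, 29), (17, 13), (18, 7)])
READ b @v13: history=[(2, 43), (3, 5), (4, 32), (7, 8), (8, 20), (12, 20), (14, 44), (16, 29), (17, 13), (18, 7)] -> pick v12 -> 20
v19: WRITE a=31  (a history now [(1, 2), (5, 34), (6, 13), (9, 32), (10, 10), (11, 13), (13, 15), (15, 28), (19, 31)])
v20: WRITE b=6  (b history now [(2, 43), (3, 5), (4, 32), (7, 8), (8, 20), (12, 20), (14, 44), (16, 29), (17, 13), (18, 7), (20, 6)])
v21: WRITE a=2  (a history now [(1, 2), (5, 34), (6, 13), (9, 32), (10, 10), (11, 13), (13, 15), (15, 28), (19, 31), (21, 2)])
v22: WRITE b=17  (b history now [(2, 43), (3, 5), (4, 32), (7, 8), (8, 20), (12, 20), (14, 44), (16, 29), (17, 13), (18, 7), (20, 6), (22, 17)])

Answer: NONE
43
NONE
34
2
NONE
20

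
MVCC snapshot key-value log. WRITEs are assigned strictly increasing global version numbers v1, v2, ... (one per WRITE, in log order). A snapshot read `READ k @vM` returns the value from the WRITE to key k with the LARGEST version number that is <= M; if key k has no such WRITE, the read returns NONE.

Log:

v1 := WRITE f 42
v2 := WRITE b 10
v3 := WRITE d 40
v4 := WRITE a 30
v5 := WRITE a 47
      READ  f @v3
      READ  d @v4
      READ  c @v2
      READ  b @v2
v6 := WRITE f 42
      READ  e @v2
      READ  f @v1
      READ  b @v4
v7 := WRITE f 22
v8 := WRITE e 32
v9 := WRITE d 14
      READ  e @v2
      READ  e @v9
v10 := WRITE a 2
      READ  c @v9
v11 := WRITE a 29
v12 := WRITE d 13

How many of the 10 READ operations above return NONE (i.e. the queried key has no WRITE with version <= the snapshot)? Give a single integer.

v1: WRITE f=42  (f history now [(1, 42)])
v2: WRITE b=10  (b history now [(2, 10)])
v3: WRITE d=40  (d history now [(3, 40)])
v4: WRITE a=30  (a history now [(4, 30)])
v5: WRITE a=47  (a history now [(4, 30), (5, 47)])
READ f @v3: history=[(1, 42)] -> pick v1 -> 42
READ d @v4: history=[(3, 40)] -> pick v3 -> 40
READ c @v2: history=[] -> no version <= 2 -> NONE
READ b @v2: history=[(2, 10)] -> pick v2 -> 10
v6: WRITE f=42  (f history now [(1, 42), (6, 42)])
READ e @v2: history=[] -> no version <= 2 -> NONE
READ f @v1: history=[(1, 42), (6, 42)] -> pick v1 -> 42
READ b @v4: history=[(2, 10)] -> pick v2 -> 10
v7: WRITE f=22  (f history now [(1, 42), (6, 42), (7, 22)])
v8: WRITE e=32  (e history now [(8, 32)])
v9: WRITE d=14  (d history now [(3, 40), (9, 14)])
READ e @v2: history=[(8, 32)] -> no version <= 2 -> NONE
READ e @v9: history=[(8, 32)] -> pick v8 -> 32
v10: WRITE a=2  (a history now [(4, 30), (5, 47), (10, 2)])
READ c @v9: history=[] -> no version <= 9 -> NONE
v11: WRITE a=29  (a history now [(4, 30), (5, 47), (10, 2), (11, 29)])
v12: WRITE d=13  (d history now [(3, 40), (9, 14), (12, 13)])
Read results in order: ['42', '40', 'NONE', '10', 'NONE', '42', '10', 'NONE', '32', 'NONE']
NONE count = 4

Answer: 4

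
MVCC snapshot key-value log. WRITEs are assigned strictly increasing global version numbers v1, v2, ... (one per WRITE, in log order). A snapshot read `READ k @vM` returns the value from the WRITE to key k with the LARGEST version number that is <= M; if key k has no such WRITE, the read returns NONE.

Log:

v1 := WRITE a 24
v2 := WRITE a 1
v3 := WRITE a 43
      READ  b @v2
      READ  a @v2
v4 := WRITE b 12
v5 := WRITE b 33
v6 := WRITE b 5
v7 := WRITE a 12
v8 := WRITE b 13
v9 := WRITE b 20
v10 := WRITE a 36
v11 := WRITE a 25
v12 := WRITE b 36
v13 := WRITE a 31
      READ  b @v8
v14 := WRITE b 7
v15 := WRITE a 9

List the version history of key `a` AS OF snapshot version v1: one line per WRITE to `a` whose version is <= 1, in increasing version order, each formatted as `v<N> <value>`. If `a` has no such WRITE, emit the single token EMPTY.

Scan writes for key=a with version <= 1:
  v1 WRITE a 24 -> keep
  v2 WRITE a 1 -> drop (> snap)
  v3 WRITE a 43 -> drop (> snap)
  v4 WRITE b 12 -> skip
  v5 WRITE b 33 -> skip
  v6 WRITE b 5 -> skip
  v7 WRITE a 12 -> drop (> snap)
  v8 WRITE b 13 -> skip
  v9 WRITE b 20 -> skip
  v10 WRITE a 36 -> drop (> snap)
  v11 WRITE a 25 -> drop (> snap)
  v12 WRITE b 36 -> skip
  v13 WRITE a 31 -> drop (> snap)
  v14 WRITE b 7 -> skip
  v15 WRITE a 9 -> drop (> snap)
Collected: [(1, 24)]

Answer: v1 24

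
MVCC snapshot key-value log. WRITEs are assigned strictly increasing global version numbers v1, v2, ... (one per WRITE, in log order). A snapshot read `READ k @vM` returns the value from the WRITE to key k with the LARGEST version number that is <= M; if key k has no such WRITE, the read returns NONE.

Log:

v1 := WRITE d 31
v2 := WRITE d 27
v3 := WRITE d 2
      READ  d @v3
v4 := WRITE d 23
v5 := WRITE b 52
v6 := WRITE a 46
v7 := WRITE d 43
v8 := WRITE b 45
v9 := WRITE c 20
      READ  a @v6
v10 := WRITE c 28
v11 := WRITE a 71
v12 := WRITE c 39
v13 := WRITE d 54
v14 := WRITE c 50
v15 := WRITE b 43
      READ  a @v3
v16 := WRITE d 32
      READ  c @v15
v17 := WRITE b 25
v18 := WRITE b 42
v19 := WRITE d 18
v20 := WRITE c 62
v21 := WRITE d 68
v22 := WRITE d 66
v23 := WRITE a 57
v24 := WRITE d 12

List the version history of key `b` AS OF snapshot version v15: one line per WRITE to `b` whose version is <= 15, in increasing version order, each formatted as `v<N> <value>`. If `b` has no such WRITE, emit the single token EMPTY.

Answer: v5 52
v8 45
v15 43

Derivation:
Scan writes for key=b with version <= 15:
  v1 WRITE d 31 -> skip
  v2 WRITE d 27 -> skip
  v3 WRITE d 2 -> skip
  v4 WRITE d 23 -> skip
  v5 WRITE b 52 -> keep
  v6 WRITE a 46 -> skip
  v7 WRITE d 43 -> skip
  v8 WRITE b 45 -> keep
  v9 WRITE c 20 -> skip
  v10 WRITE c 28 -> skip
  v11 WRITE a 71 -> skip
  v12 WRITE c 39 -> skip
  v13 WRITE d 54 -> skip
  v14 WRITE c 50 -> skip
  v15 WRITE b 43 -> keep
  v16 WRITE d 32 -> skip
  v17 WRITE b 25 -> drop (> snap)
  v18 WRITE b 42 -> drop (> snap)
  v19 WRITE d 18 -> skip
  v20 WRITE c 62 -> skip
  v21 WRITE d 68 -> skip
  v22 WRITE d 66 -> skip
  v23 WRITE a 57 -> skip
  v24 WRITE d 12 -> skip
Collected: [(5, 52), (8, 45), (15, 43)]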